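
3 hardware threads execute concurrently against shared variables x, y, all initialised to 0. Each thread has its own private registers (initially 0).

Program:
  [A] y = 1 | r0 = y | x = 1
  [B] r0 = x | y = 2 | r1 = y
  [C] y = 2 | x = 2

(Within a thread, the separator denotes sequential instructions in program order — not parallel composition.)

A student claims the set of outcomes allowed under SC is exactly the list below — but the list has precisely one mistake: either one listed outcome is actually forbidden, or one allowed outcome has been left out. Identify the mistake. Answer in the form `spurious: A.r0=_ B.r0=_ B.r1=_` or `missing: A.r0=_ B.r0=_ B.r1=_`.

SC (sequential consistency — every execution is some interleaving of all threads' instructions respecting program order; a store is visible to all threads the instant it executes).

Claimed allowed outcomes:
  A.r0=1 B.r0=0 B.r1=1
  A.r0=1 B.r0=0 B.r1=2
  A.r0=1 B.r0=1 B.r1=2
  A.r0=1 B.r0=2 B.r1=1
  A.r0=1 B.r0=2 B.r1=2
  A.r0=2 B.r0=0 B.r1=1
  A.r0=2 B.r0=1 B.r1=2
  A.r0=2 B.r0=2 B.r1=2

outcome vector order: (A.r0,B.r0,B.r1)
under SC → (1,0,1), (1,0,2), (1,1,2), (1,2,1), (1,2,2), (2,0,1), (2,0,2), (2,1,2), (2,2,2)
SC∖claimed = {(2,0,2)}

missing: A.r0=2 B.r0=0 B.r1=2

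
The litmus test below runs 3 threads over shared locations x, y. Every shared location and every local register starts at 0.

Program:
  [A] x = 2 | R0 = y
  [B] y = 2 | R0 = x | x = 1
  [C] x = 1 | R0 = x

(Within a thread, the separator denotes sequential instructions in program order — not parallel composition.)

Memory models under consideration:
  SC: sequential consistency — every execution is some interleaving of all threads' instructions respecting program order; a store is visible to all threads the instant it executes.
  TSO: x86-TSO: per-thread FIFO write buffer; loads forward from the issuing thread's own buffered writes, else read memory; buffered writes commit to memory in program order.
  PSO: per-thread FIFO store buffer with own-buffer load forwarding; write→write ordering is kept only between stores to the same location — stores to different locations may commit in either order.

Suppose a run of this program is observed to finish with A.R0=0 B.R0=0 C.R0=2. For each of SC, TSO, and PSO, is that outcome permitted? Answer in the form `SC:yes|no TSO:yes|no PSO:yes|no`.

outcome vector order: (A.R0,B.R0,C.R0)
SC (9): 011, 021, 022, 201, 202, 211, 212, 221, 222
TSO (12): 001, 002, 011, 012, 021, 022, 201, 202, 211, 212, 221, 222
PSO (12): 001, 002, 011, 012, 021, 022, 201, 202, 211, 212, 221, 222
target 002 ∈ {TSO,PSO}

SC:no TSO:yes PSO:yes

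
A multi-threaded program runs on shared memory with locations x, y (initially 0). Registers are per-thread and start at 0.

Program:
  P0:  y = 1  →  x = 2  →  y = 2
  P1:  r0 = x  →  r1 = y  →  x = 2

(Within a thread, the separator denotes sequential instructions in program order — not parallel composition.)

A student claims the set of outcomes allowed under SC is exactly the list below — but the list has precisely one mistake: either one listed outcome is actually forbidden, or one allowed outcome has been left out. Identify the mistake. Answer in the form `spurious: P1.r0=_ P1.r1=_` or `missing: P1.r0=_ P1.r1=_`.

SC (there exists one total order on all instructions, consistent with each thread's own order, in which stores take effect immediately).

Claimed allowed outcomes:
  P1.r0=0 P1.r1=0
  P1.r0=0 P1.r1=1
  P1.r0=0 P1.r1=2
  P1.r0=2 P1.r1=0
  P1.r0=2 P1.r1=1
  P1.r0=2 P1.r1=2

outcome vector order: (P1.r0,P1.r1)
[SC] allowed = {00 01 02 21 22}
claimed∖SC = {20}

spurious: P1.r0=2 P1.r1=0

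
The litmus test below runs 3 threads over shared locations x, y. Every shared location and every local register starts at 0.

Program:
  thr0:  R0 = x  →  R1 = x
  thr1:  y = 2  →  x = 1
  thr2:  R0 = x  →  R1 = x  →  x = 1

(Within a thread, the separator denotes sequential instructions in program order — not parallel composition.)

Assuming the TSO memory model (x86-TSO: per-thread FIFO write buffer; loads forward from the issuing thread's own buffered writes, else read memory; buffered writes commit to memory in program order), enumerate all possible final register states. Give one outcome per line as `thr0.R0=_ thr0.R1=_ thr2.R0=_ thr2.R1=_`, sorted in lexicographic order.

thr0.R0=0 thr0.R1=0 thr2.R0=0 thr2.R1=0
thr0.R0=0 thr0.R1=0 thr2.R0=0 thr2.R1=1
thr0.R0=0 thr0.R1=0 thr2.R0=1 thr2.R1=1
thr0.R0=0 thr0.R1=1 thr2.R0=0 thr2.R1=0
thr0.R0=0 thr0.R1=1 thr2.R0=0 thr2.R1=1
thr0.R0=0 thr0.R1=1 thr2.R0=1 thr2.R1=1
thr0.R0=1 thr0.R1=1 thr2.R0=0 thr2.R1=0
thr0.R0=1 thr0.R1=1 thr2.R0=0 thr2.R1=1
thr0.R0=1 thr0.R1=1 thr2.R0=1 thr2.R1=1

outcome vector order: (thr0.R0,thr0.R1,thr2.R0,thr2.R1)
|TSO outcomes| = 9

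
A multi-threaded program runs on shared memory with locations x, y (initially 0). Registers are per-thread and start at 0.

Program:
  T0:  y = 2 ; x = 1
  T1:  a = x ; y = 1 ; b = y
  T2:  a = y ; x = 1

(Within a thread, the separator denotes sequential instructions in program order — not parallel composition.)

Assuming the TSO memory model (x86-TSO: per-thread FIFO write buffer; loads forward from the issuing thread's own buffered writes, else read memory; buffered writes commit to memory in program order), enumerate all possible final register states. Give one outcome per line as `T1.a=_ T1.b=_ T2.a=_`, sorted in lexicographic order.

outcome vector order: (T1.a,T1.b,T2.a)
|TSO outcomes| = 10

T1.a=0 T1.b=1 T2.a=0
T1.a=0 T1.b=1 T2.a=1
T1.a=0 T1.b=1 T2.a=2
T1.a=0 T1.b=2 T2.a=0
T1.a=0 T1.b=2 T2.a=1
T1.a=0 T1.b=2 T2.a=2
T1.a=1 T1.b=1 T2.a=0
T1.a=1 T1.b=1 T2.a=1
T1.a=1 T1.b=1 T2.a=2
T1.a=1 T1.b=2 T2.a=0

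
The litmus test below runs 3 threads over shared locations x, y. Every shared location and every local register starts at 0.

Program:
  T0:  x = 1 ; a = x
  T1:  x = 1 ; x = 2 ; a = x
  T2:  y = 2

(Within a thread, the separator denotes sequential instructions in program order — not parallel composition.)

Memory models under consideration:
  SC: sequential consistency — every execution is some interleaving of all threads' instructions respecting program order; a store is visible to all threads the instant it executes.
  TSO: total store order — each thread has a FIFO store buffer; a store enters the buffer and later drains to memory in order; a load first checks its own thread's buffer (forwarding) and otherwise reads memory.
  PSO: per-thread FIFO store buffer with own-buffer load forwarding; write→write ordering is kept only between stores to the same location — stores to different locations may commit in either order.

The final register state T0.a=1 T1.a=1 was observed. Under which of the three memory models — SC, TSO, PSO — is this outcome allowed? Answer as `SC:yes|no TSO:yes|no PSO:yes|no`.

SC:yes TSO:yes PSO:yes

outcome vector order: (T0.a,T1.a)
under SC → (1,1); (1,2); (2,2)
under TSO → (1,1); (1,2); (2,2)
under PSO → (1,1); (1,2); (2,2)
target (1,1) ∈ {SC,TSO,PSO}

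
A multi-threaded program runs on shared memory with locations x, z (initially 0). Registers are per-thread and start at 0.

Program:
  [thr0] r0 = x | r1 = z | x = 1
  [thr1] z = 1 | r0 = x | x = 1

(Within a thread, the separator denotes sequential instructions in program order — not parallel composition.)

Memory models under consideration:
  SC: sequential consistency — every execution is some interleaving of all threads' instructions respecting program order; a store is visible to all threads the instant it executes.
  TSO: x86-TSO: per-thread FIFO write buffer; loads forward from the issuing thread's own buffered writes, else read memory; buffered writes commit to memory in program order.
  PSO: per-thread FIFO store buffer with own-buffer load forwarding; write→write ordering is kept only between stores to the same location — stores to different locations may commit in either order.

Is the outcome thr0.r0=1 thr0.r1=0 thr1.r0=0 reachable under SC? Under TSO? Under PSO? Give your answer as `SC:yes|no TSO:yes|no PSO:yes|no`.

outcome vector order: (thr0.r0,thr0.r1,thr1.r0)
under SC → (0,0,0); (0,0,1); (0,1,0); (0,1,1); (1,1,0)
under TSO → (0,0,0); (0,0,1); (0,1,0); (0,1,1); (1,1,0)
under PSO → (0,0,0); (0,0,1); (0,1,0); (0,1,1); (1,0,0); (1,1,0)
target (1,0,0) ∈ {PSO}

SC:no TSO:no PSO:yes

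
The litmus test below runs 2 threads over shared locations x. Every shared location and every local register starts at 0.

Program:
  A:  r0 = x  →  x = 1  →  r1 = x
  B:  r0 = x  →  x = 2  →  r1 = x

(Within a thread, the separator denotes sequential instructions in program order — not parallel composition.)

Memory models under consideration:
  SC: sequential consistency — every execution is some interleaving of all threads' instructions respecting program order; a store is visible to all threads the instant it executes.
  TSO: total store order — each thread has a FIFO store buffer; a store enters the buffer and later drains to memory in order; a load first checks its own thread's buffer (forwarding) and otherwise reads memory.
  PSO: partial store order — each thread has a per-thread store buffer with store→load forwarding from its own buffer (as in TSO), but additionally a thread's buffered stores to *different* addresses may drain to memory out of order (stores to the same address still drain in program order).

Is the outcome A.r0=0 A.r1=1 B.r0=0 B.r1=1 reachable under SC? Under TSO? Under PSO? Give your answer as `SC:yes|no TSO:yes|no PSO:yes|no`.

SC:yes TSO:yes PSO:yes

outcome vector order: (A.r0,A.r1,B.r0,B.r1)
under SC → (0,1,0,1); (0,1,0,2); (0,1,1,2); (0,2,0,2); (0,2,1,2); (2,1,0,1); (2,1,0,2)
under TSO → (0,1,0,1); (0,1,0,2); (0,1,1,2); (0,2,0,2); (0,2,1,2); (2,1,0,1); (2,1,0,2)
under PSO → (0,1,0,1); (0,1,0,2); (0,1,1,2); (0,2,0,2); (0,2,1,2); (2,1,0,1); (2,1,0,2)
target (0,1,0,1) ∈ {SC,TSO,PSO}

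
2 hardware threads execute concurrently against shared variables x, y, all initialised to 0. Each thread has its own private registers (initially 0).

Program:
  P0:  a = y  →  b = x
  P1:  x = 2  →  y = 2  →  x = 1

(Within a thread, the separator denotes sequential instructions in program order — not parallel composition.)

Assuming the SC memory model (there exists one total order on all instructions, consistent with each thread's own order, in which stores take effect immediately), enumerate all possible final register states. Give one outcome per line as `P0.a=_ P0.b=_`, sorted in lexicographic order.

P0.a=0 P0.b=0
P0.a=0 P0.b=1
P0.a=0 P0.b=2
P0.a=2 P0.b=1
P0.a=2 P0.b=2

outcome vector order: (P0.a,P0.b)
|SC outcomes| = 5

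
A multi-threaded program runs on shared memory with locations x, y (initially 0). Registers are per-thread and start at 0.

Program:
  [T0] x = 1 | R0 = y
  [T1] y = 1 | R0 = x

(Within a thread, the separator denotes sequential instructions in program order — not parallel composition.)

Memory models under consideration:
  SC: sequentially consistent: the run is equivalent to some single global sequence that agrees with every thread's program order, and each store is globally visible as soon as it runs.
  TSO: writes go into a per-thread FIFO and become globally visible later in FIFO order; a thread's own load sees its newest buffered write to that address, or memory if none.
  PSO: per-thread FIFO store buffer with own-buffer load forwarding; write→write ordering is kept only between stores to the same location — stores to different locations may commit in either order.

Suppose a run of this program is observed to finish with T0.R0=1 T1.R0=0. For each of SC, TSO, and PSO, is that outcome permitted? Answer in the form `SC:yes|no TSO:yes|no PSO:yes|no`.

SC:yes TSO:yes PSO:yes

outcome vector order: (T0.R0,T1.R0)
SC (3): <0 1> <1 0> <1 1>
TSO (4): <0 0> <0 1> <1 0> <1 1>
PSO (4): <0 0> <0 1> <1 0> <1 1>
target <1 0> ∈ {SC,TSO,PSO}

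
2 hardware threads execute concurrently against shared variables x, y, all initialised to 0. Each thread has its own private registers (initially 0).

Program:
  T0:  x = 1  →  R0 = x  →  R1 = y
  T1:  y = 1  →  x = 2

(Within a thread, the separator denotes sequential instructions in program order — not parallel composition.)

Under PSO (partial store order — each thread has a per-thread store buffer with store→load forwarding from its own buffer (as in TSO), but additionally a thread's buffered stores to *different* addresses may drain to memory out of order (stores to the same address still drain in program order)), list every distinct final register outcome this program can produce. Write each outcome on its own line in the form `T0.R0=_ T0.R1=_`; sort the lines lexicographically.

outcome vector order: (T0.R0,T0.R1)
|PSO outcomes| = 4

T0.R0=1 T0.R1=0
T0.R0=1 T0.R1=1
T0.R0=2 T0.R1=0
T0.R0=2 T0.R1=1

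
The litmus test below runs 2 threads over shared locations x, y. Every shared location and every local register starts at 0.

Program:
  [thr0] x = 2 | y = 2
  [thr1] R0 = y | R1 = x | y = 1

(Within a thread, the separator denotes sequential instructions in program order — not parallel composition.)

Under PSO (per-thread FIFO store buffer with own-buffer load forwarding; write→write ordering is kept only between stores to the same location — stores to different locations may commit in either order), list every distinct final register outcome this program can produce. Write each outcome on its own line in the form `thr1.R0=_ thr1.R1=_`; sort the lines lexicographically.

thr1.R0=0 thr1.R1=0
thr1.R0=0 thr1.R1=2
thr1.R0=2 thr1.R1=0
thr1.R0=2 thr1.R1=2

outcome vector order: (thr1.R0,thr1.R1)
|PSO outcomes| = 4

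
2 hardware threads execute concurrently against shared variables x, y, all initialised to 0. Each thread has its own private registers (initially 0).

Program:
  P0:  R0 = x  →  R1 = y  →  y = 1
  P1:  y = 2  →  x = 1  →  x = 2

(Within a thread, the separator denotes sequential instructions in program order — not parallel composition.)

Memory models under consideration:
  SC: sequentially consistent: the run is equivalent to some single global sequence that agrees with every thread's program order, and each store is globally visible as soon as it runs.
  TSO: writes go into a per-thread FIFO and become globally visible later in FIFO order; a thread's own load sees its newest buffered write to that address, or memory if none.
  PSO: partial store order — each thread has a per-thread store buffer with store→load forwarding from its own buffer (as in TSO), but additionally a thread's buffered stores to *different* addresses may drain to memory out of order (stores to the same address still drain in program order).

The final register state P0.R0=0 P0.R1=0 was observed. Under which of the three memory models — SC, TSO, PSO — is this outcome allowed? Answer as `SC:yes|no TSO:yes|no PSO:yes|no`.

SC:yes TSO:yes PSO:yes

outcome vector order: (P0.R0,P0.R1)
under SC → 00 02 12 22
under TSO → 00 02 12 22
under PSO → 00 02 10 12 20 22
target 00 ∈ {SC,TSO,PSO}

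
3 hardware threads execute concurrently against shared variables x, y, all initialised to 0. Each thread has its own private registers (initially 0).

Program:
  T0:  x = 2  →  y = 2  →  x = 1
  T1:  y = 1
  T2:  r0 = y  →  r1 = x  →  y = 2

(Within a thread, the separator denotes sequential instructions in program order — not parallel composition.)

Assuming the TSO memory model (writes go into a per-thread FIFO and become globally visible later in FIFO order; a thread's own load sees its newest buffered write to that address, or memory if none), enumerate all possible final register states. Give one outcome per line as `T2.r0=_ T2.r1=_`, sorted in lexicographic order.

T2.r0=0 T2.r1=0
T2.r0=0 T2.r1=1
T2.r0=0 T2.r1=2
T2.r0=1 T2.r1=0
T2.r0=1 T2.r1=1
T2.r0=1 T2.r1=2
T2.r0=2 T2.r1=1
T2.r0=2 T2.r1=2

outcome vector order: (T2.r0,T2.r1)
|TSO outcomes| = 8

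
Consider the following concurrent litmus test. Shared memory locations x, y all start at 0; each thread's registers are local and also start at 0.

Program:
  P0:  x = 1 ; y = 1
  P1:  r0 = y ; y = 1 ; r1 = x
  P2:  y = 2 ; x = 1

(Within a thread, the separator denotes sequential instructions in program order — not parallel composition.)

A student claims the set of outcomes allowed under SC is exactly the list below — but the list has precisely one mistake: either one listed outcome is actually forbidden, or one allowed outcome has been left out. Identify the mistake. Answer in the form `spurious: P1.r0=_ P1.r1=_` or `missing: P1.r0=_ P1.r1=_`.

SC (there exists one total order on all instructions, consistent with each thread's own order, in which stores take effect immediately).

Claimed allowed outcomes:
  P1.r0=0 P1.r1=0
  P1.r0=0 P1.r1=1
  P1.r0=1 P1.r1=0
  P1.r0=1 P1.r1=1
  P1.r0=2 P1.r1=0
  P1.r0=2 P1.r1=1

outcome vector order: (P1.r0,P1.r1)
[SC] allowed = {(0,0), (0,1), (1,1), (2,0), (2,1)}
claimed∖SC = {(1,0)}

spurious: P1.r0=1 P1.r1=0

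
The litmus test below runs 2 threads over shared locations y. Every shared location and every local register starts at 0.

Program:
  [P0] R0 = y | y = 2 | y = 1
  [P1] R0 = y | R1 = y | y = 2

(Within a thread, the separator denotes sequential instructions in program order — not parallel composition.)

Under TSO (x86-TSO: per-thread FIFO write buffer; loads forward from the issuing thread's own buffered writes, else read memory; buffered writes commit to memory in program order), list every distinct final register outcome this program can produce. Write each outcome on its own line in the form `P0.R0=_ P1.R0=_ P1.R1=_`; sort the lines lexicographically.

P0.R0=0 P1.R0=0 P1.R1=0
P0.R0=0 P1.R0=0 P1.R1=1
P0.R0=0 P1.R0=0 P1.R1=2
P0.R0=0 P1.R0=1 P1.R1=1
P0.R0=0 P1.R0=2 P1.R1=1
P0.R0=0 P1.R0=2 P1.R1=2
P0.R0=2 P1.R0=0 P1.R1=0

outcome vector order: (P0.R0,P1.R0,P1.R1)
|TSO outcomes| = 7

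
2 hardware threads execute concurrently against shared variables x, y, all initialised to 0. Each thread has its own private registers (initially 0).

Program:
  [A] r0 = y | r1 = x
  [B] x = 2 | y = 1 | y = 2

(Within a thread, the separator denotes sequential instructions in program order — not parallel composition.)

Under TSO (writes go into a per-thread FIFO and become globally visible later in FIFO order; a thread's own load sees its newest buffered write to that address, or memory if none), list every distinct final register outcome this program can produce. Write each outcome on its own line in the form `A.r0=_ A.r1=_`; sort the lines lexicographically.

outcome vector order: (A.r0,A.r1)
|TSO outcomes| = 4

A.r0=0 A.r1=0
A.r0=0 A.r1=2
A.r0=1 A.r1=2
A.r0=2 A.r1=2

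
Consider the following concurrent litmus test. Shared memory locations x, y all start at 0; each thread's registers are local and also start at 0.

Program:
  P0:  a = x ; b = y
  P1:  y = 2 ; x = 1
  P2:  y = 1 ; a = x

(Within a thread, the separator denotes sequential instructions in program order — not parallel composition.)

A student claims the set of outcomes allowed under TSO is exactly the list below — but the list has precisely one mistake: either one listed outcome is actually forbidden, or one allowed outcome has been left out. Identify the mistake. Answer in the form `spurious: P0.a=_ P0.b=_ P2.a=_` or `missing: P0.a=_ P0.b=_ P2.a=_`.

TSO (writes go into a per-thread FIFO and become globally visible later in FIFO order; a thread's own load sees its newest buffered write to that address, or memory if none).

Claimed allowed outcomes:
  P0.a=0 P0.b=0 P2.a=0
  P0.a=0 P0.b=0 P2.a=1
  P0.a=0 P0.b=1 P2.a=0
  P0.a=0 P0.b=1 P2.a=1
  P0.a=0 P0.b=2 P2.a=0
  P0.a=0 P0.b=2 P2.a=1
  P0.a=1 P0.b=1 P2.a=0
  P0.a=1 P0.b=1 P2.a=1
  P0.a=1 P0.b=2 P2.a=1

missing: P0.a=1 P0.b=2 P2.a=0

outcome vector order: (P0.a,P0.b,P2.a)
TSO: 10 outcomes — {<0 0 0>, <0 0 1>, <0 1 0>, <0 1 1>, <0 2 0>, <0 2 1>, <1 1 0>, <1 1 1>, <1 2 0>, <1 2 1>}
TSO∖claimed = {<1 2 0>}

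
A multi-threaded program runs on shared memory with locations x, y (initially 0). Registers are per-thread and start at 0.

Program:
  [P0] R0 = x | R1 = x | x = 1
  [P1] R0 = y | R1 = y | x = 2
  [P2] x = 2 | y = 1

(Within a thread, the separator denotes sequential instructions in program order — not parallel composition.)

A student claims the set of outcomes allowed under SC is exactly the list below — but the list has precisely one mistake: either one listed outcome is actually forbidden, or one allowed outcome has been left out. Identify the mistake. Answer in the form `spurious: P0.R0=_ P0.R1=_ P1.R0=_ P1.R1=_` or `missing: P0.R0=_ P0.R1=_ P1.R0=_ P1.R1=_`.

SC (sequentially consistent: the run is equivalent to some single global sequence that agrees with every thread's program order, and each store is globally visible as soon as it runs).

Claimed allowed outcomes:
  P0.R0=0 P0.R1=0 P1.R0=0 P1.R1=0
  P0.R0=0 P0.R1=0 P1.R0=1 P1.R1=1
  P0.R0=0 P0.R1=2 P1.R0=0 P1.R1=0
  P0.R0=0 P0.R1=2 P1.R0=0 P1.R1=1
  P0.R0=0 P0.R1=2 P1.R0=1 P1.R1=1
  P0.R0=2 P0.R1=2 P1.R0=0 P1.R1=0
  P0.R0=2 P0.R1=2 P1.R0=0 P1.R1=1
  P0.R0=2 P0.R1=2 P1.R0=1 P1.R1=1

missing: P0.R0=0 P0.R1=0 P1.R0=0 P1.R1=1

outcome vector order: (P0.R0,P0.R1,P1.R0,P1.R1)
under SC → (0,0,0,0), (0,0,0,1), (0,0,1,1), (0,2,0,0), (0,2,0,1), (0,2,1,1), (2,2,0,0), (2,2,0,1), (2,2,1,1)
SC∖claimed = {(0,0,0,1)}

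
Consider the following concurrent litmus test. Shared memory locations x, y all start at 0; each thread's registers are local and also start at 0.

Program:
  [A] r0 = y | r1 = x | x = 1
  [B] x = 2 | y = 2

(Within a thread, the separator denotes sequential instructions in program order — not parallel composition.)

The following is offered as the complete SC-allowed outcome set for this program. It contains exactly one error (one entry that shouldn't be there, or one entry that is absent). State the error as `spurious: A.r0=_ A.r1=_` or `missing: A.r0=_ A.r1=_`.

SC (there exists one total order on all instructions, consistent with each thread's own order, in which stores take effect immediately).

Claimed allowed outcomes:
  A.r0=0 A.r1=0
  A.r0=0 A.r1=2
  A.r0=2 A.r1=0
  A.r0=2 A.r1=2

spurious: A.r0=2 A.r1=0

outcome vector order: (A.r0,A.r1)
SC (3): (0,0) (0,2) (2,2)
claimed∖SC = {(2,0)}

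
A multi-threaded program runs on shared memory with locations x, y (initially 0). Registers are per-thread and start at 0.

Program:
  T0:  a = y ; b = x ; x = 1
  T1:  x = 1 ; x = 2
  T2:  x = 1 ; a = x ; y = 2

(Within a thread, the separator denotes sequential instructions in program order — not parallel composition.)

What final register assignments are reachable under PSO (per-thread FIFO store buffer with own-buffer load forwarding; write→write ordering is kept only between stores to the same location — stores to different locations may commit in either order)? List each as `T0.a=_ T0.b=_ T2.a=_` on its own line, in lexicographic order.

T0.a=0 T0.b=0 T2.a=1
T0.a=0 T0.b=0 T2.a=2
T0.a=0 T0.b=1 T2.a=1
T0.a=0 T0.b=1 T2.a=2
T0.a=0 T0.b=2 T2.a=1
T0.a=0 T0.b=2 T2.a=2
T0.a=2 T0.b=0 T2.a=1
T0.a=2 T0.b=1 T2.a=1
T0.a=2 T0.b=2 T2.a=1
T0.a=2 T0.b=2 T2.a=2

outcome vector order: (T0.a,T0.b,T2.a)
|PSO outcomes| = 10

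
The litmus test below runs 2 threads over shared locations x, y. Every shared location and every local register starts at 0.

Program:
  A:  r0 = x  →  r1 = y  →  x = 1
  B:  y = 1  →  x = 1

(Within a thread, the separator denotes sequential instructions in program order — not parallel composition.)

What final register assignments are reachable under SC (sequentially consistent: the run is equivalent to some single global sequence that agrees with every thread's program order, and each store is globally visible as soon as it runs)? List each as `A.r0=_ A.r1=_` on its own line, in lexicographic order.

A.r0=0 A.r1=0
A.r0=0 A.r1=1
A.r0=1 A.r1=1

outcome vector order: (A.r0,A.r1)
|SC outcomes| = 3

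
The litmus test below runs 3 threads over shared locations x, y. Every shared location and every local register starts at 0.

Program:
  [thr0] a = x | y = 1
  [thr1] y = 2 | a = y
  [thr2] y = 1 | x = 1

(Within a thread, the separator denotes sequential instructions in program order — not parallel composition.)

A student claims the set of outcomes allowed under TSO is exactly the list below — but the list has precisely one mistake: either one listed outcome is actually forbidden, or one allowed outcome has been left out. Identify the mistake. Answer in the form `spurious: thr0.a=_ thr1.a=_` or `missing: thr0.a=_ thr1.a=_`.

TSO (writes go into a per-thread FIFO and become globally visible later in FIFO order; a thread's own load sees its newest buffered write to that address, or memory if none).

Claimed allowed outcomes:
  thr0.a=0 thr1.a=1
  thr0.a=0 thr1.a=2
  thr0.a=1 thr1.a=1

missing: thr0.a=1 thr1.a=2

outcome vector order: (thr0.a,thr1.a)
under TSO → 0/1 0/2 1/1 1/2
TSO∖claimed = {1/2}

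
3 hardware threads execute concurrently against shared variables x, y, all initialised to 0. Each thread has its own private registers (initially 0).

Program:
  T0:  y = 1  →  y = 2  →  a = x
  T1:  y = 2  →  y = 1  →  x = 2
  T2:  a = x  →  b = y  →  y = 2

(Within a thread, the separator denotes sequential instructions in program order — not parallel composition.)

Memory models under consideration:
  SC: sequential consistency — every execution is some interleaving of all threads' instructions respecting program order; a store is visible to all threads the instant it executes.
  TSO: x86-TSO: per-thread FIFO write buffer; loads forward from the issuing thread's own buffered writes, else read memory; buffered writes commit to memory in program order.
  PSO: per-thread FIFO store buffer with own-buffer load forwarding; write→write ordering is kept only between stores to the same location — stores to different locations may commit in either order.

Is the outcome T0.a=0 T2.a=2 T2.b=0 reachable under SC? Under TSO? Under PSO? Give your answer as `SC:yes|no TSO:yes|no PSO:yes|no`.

outcome vector order: (T0.a,T2.a,T2.b)
SC (10): 000; 001; 002; 021; 022; 200; 201; 202; 221; 222
TSO (10): 000; 001; 002; 021; 022; 200; 201; 202; 221; 222
PSO (12): 000; 001; 002; 020; 021; 022; 200; 201; 202; 220; 221; 222
target 020 ∈ {PSO}

SC:no TSO:no PSO:yes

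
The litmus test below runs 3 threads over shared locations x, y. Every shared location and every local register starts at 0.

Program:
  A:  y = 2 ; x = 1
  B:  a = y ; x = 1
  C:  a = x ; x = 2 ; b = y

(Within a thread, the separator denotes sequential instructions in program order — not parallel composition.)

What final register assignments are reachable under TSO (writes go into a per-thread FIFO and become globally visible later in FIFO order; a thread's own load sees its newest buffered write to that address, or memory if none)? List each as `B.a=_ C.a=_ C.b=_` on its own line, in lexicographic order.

outcome vector order: (B.a,C.a,C.b)
|TSO outcomes| = 7

B.a=0 C.a=0 C.b=0
B.a=0 C.a=0 C.b=2
B.a=0 C.a=1 C.b=0
B.a=0 C.a=1 C.b=2
B.a=2 C.a=0 C.b=0
B.a=2 C.a=0 C.b=2
B.a=2 C.a=1 C.b=2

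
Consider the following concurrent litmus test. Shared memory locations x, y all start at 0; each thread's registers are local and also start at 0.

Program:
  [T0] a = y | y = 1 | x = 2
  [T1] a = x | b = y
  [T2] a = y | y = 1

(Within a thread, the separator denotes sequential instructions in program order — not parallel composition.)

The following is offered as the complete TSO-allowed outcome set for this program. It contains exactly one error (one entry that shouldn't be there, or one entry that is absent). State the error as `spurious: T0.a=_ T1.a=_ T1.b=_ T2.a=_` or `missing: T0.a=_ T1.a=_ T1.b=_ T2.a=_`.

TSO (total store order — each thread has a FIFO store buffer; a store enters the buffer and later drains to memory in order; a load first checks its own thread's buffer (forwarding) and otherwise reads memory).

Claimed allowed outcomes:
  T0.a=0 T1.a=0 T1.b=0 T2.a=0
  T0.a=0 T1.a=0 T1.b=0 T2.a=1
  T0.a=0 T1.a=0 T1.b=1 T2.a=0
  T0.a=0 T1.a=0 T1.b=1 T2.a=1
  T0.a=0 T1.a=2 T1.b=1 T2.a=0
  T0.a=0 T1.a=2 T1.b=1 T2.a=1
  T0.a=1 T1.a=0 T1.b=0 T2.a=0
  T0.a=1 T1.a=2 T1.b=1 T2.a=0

outcome vector order: (T0.a,T1.a,T1.b,T2.a)
TSO (9): 0000 0001 0010 0011 0210 0211 1000 1010 1210
TSO∖claimed = {1010}

missing: T0.a=1 T1.a=0 T1.b=1 T2.a=0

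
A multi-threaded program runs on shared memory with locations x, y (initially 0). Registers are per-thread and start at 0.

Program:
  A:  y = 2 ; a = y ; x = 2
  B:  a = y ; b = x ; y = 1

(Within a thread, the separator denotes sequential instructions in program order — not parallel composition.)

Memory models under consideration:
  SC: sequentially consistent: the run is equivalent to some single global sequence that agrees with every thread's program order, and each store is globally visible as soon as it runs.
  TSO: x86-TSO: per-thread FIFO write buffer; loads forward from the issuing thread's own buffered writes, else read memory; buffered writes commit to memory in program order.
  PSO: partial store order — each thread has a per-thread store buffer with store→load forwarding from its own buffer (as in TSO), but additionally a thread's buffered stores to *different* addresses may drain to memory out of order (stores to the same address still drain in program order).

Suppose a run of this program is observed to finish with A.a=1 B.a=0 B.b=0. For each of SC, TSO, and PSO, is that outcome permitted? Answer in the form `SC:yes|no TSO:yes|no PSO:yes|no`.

SC:yes TSO:yes PSO:yes

outcome vector order: (A.a,B.a,B.b)
under SC → (1,0,0), (1,2,0), (2,0,0), (2,0,2), (2,2,0), (2,2,2)
under TSO → (1,0,0), (1,2,0), (2,0,0), (2,0,2), (2,2,0), (2,2,2)
under PSO → (1,0,0), (1,2,0), (2,0,0), (2,0,2), (2,2,0), (2,2,2)
target (1,0,0) ∈ {SC,TSO,PSO}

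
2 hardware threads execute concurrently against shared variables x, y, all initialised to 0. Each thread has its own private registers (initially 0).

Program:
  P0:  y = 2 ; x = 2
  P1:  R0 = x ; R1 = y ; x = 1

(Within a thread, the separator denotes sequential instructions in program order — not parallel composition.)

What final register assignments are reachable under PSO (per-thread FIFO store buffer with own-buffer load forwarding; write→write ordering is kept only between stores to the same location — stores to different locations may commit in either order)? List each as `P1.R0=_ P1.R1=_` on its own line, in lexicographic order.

outcome vector order: (P1.R0,P1.R1)
|PSO outcomes| = 4

P1.R0=0 P1.R1=0
P1.R0=0 P1.R1=2
P1.R0=2 P1.R1=0
P1.R0=2 P1.R1=2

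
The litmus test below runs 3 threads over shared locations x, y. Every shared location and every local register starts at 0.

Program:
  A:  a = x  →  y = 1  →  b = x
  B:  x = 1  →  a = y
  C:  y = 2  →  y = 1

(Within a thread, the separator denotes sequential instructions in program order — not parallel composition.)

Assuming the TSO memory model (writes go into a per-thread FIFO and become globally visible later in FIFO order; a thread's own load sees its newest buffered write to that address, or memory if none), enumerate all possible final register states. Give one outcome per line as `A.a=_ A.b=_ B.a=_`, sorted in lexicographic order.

A.a=0 A.b=0 B.a=0
A.a=0 A.b=0 B.a=1
A.a=0 A.b=0 B.a=2
A.a=0 A.b=1 B.a=0
A.a=0 A.b=1 B.a=1
A.a=0 A.b=1 B.a=2
A.a=1 A.b=1 B.a=0
A.a=1 A.b=1 B.a=1
A.a=1 A.b=1 B.a=2

outcome vector order: (A.a,A.b,B.a)
|TSO outcomes| = 9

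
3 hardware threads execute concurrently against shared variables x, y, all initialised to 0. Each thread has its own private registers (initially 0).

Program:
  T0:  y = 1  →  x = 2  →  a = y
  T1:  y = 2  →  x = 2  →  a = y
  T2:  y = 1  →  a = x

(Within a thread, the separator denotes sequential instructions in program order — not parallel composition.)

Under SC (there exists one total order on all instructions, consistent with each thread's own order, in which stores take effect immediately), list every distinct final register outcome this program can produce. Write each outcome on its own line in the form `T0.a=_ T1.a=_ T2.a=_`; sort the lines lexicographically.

T0.a=1 T1.a=1 T2.a=0
T0.a=1 T1.a=1 T2.a=2
T0.a=1 T1.a=2 T2.a=0
T0.a=1 T1.a=2 T2.a=2
T0.a=2 T1.a=1 T2.a=2
T0.a=2 T1.a=2 T2.a=0
T0.a=2 T1.a=2 T2.a=2

outcome vector order: (T0.a,T1.a,T2.a)
|SC outcomes| = 7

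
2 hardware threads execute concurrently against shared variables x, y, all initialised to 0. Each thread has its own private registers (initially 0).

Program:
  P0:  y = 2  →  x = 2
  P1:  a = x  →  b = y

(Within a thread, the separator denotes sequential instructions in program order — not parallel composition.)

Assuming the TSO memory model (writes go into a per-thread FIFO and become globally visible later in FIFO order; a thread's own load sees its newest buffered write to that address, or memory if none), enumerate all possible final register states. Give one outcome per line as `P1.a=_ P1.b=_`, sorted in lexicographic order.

P1.a=0 P1.b=0
P1.a=0 P1.b=2
P1.a=2 P1.b=2

outcome vector order: (P1.a,P1.b)
|TSO outcomes| = 3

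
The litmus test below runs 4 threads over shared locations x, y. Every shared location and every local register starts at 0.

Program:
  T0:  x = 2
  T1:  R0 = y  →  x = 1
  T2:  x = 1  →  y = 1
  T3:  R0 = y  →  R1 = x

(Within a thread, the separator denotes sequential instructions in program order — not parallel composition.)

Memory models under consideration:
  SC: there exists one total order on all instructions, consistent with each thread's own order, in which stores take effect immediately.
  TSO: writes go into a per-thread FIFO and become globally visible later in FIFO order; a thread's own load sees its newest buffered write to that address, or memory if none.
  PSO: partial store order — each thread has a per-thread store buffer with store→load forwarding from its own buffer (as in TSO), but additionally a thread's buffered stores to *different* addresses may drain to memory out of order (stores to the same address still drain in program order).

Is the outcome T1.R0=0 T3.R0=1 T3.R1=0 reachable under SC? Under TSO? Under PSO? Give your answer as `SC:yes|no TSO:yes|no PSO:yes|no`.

SC:no TSO:no PSO:yes

outcome vector order: (T1.R0,T3.R0,T3.R1)
under SC → 000 001 002 011 012 100 101 102 111 112
under TSO → 000 001 002 011 012 100 101 102 111 112
under PSO → 000 001 002 010 011 012 100 101 102 110 111 112
target 010 ∈ {PSO}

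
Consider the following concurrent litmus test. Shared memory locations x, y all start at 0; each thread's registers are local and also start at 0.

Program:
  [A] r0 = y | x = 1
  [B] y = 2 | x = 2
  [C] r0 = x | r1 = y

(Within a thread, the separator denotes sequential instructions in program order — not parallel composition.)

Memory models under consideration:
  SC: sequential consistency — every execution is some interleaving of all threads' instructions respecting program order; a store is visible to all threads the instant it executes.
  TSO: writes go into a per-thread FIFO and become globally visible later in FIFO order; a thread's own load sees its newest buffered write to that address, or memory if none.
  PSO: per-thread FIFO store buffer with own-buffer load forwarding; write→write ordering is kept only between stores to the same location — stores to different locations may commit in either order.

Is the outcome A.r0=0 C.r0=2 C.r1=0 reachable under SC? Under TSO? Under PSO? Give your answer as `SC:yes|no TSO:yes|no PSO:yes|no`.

outcome vector order: (A.r0,C.r0,C.r1)
SC: 9 outcomes — {(0,0,0) (0,0,2) (0,1,0) (0,1,2) (0,2,2) (2,0,0) (2,0,2) (2,1,2) (2,2,2)}
TSO: 9 outcomes — {(0,0,0) (0,0,2) (0,1,0) (0,1,2) (0,2,2) (2,0,0) (2,0,2) (2,1,2) (2,2,2)}
PSO: 11 outcomes — {(0,0,0) (0,0,2) (0,1,0) (0,1,2) (0,2,0) (0,2,2) (2,0,0) (2,0,2) (2,1,2) (2,2,0) (2,2,2)}
target (0,2,0) ∈ {PSO}

SC:no TSO:no PSO:yes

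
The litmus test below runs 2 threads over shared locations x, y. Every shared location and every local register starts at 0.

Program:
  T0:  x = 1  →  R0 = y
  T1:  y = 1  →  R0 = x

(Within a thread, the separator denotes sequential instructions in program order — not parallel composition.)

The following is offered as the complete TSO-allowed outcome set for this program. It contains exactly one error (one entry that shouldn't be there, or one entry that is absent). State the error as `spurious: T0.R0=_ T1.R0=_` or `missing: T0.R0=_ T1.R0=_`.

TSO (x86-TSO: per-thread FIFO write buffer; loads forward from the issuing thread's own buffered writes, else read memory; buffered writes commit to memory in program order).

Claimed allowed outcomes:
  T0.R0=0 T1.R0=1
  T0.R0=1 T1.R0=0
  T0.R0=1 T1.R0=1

missing: T0.R0=0 T1.R0=0

outcome vector order: (T0.R0,T1.R0)
TSO: 4 outcomes — {00; 01; 10; 11}
TSO∖claimed = {00}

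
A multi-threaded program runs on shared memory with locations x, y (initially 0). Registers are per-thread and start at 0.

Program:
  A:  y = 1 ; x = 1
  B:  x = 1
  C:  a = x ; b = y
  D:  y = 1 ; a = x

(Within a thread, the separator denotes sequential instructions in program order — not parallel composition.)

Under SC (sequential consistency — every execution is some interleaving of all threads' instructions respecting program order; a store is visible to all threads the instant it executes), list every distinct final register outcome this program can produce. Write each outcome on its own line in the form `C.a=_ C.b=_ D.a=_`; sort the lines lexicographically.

outcome vector order: (C.a,C.b,D.a)
|SC outcomes| = 7

C.a=0 C.b=0 D.a=0
C.a=0 C.b=0 D.a=1
C.a=0 C.b=1 D.a=0
C.a=0 C.b=1 D.a=1
C.a=1 C.b=0 D.a=1
C.a=1 C.b=1 D.a=0
C.a=1 C.b=1 D.a=1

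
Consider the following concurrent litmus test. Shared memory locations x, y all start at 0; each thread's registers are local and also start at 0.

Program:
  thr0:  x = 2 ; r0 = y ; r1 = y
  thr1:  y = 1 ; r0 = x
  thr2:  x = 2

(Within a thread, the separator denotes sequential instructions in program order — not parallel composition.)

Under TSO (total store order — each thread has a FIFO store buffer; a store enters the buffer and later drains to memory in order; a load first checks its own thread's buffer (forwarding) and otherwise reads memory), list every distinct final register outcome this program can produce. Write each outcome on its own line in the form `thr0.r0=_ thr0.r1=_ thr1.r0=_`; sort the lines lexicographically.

outcome vector order: (thr0.r0,thr0.r1,thr1.r0)
|TSO outcomes| = 6

thr0.r0=0 thr0.r1=0 thr1.r0=0
thr0.r0=0 thr0.r1=0 thr1.r0=2
thr0.r0=0 thr0.r1=1 thr1.r0=0
thr0.r0=0 thr0.r1=1 thr1.r0=2
thr0.r0=1 thr0.r1=1 thr1.r0=0
thr0.r0=1 thr0.r1=1 thr1.r0=2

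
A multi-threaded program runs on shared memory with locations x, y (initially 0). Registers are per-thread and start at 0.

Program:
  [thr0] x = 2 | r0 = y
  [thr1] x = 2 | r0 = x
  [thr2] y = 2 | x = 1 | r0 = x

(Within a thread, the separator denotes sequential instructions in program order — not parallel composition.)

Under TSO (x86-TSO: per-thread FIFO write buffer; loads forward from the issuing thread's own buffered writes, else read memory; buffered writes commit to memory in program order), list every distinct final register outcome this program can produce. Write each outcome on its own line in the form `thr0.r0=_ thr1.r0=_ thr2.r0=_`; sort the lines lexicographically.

thr0.r0=0 thr1.r0=1 thr2.r0=1
thr0.r0=0 thr1.r0=1 thr2.r0=2
thr0.r0=0 thr1.r0=2 thr2.r0=1
thr0.r0=0 thr1.r0=2 thr2.r0=2
thr0.r0=2 thr1.r0=1 thr2.r0=1
thr0.r0=2 thr1.r0=1 thr2.r0=2
thr0.r0=2 thr1.r0=2 thr2.r0=1
thr0.r0=2 thr1.r0=2 thr2.r0=2

outcome vector order: (thr0.r0,thr1.r0,thr2.r0)
|TSO outcomes| = 8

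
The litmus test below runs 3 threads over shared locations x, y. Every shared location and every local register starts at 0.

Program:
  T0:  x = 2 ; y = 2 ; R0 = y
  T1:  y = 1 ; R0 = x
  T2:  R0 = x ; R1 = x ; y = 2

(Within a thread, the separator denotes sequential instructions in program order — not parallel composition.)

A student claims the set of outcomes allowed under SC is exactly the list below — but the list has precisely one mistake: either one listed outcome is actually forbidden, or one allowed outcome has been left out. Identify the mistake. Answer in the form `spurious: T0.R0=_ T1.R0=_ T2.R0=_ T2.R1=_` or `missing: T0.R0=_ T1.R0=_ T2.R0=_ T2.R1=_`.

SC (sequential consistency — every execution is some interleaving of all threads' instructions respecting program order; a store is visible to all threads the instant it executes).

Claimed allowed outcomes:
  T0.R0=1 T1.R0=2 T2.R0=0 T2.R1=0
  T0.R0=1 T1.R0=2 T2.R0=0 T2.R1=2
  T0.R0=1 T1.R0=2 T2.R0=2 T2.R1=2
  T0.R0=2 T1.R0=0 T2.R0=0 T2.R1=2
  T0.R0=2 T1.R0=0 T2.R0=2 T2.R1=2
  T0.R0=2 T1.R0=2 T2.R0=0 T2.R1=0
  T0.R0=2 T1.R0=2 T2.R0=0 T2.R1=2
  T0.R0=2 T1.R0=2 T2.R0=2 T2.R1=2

outcome vector order: (T0.R0,T1.R0,T2.R0,T2.R1)
under SC → 1/2/0/0 1/2/0/2 1/2/2/2 2/0/0/0 2/0/0/2 2/0/2/2 2/2/0/0 2/2/0/2 2/2/2/2
SC∖claimed = {2/0/0/0}

missing: T0.R0=2 T1.R0=0 T2.R0=0 T2.R1=0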